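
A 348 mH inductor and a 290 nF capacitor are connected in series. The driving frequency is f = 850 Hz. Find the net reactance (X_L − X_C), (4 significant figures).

1213 Ω

ω = 2πf = 5341 rad/s
X_L = ωL = 1859 Ω
X_C = 1/(ωC) = 645.7 Ω
X = 1859 − 645.7 = 1213 Ω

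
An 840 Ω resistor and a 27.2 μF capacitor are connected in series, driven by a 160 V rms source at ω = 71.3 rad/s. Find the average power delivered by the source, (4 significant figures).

X_C = 1/(ωC) = 515.6 Ω
Z = 840.0 − j515.6 Ω
|Z| = √(840.0² + 515.6²) = 985.6 Ω
∠Z = arctan(-515.6/840.0) = -31.54°
I = V/|Z| = 162.3 mA
P = VI cos φ = 160 × 0.1623 × cos(-31.54°) = 22.14 W

22.14 W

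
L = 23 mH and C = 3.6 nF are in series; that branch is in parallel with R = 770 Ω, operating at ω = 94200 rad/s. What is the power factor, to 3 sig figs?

0.713

X_L = ωL = 2170 Ω
X_C = 1/(ωC) = 2950 Ω
Branch 1: Z₁ = R = 770 Ω
Branch 2 (series LC): Z₂ = j(X_L − X_C) = −j782 Ω
Parallel: Z = Z₁Z₂/(Z₁+Z₂), |Z| = 549 Ω, ∠Z = -44.5°
cos φ = cos(-44.5°) = 0.713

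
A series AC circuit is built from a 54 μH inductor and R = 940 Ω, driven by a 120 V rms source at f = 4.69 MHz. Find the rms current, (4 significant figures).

ω = 2πf = 2.947e+07 rad/s
X_L = ωL = 1591 Ω
Z = 940.0 + j1591 Ω
|Z| = √(940.0² + 1591²) = 1848 Ω
I = V/|Z| = 120/1848 = 64.93 mA

64.93 mA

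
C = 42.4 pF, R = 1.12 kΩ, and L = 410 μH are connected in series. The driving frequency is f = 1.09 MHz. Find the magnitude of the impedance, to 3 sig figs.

1290 Ω

ω = 2πf = 6.849e+06 rad/s
X_L = ωL = 2810 Ω
X_C = 1/(ωC) = 3440 Ω
Net reactance X = X_L − X_C = -636 Ω
Z = 1120 − j636 Ω
|Z| = √(1120² + 636²) = 1290 Ω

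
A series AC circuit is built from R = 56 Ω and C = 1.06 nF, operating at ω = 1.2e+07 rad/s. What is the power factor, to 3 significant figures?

X_C = 1/(ωC) = 78.6 Ω
Z = 56.0 − j78.6 Ω
|Z| = √(56.0² + 78.6²) = 96.5 Ω
∠Z = arctan(-78.6/56.0) = -54.5°
cos φ = cos(-54.5°) = 0.580

0.580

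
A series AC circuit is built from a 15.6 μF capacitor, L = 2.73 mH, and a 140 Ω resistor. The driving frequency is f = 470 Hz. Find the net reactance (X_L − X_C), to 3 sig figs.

-13.6 Ω

ω = 2πf = 2953 rad/s
X_L = ωL = 8.06 Ω
X_C = 1/(ωC) = 21.7 Ω
X = 8.06 − 21.7 = -13.6 Ω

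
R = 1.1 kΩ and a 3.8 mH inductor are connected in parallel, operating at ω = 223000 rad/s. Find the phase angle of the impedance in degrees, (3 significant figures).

52.4°

X_L = ωL = 847 Ω
Parallel: admittances add. Y = 1/R + 1/(jωL)
Y = (0.000909 − j0.00118) S
|Y| = 0.00149 S → |Z| = 1/|Y| = 671 Ω, ∠Z = −∠Y = 52.4°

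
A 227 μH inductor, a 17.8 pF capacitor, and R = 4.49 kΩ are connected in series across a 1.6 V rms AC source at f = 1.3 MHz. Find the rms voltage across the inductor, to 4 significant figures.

0.4403 V

ω = 2πf = 8.168e+06 rad/s
X_L = ωL = 1854 Ω
X_C = 1/(ωC) = 6878 Ω
Net reactance X = X_L − X_C = -5024 Ω
Z = 4490 − j5024 Ω
|Z| = √(4490² + 5024²) = 6738 Ω
I = V/|Z| = 237.5 μA
V_L = I·|Z_L| = 0.0002375 × 1854 = 0.4403 V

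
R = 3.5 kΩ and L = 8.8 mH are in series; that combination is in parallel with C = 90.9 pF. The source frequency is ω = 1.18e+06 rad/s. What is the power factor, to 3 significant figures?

X_L = ωL = 10400 Ω
X_C = 1/(ωC) = 9320 Ω
Branch 1 (R+jX_L): Z₁ = 3500 + j10400 Ω, |Z₁| = 11000 Ω
Branch 2 (−jX_C): Z₂ = −j9320 Ω
Parallel: Z = Z₁Z₂/(Z₁+Z₂), |Z| = 27900 Ω, ∠Z = -35.5°
cos φ = cos(-35.5°) = 0.814

0.814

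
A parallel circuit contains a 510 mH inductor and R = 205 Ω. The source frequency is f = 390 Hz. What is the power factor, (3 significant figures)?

ω = 2πf = 2450 rad/s
X_L = ωL = 1250 Ω
Parallel: admittances add. Y = 1/R + 1/(jωL)
Y = (0.00488 − j0.000800) S
|Y| = 0.00494 S → |Z| = 1/|Y| = 202 Ω, ∠Z = −∠Y = 9.32°
cos φ = cos(9.32°) = 0.987

0.987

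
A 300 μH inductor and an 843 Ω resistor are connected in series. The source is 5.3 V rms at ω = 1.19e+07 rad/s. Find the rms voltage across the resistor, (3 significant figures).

X_L = ωL = 3570 Ω
Z = 843 + j3570 Ω
|Z| = √(843² + 3570²) = 3670 Ω
I = V/|Z| = 1.44 mA
V_R = I·|Z_R| = 0.00144 × 843 = 1.22 V

1.22 V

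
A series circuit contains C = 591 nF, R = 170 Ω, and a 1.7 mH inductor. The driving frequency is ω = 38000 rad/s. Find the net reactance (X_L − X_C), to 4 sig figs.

X_L = ωL = 64.60 Ω
X_C = 1/(ωC) = 44.53 Ω
X = 64.60 − 44.53 = 20.07 Ω

20.07 Ω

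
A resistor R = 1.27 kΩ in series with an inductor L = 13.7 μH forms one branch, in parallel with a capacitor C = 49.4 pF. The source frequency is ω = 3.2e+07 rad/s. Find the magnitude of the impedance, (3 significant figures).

X_L = ωL = 438 Ω
X_C = 1/(ωC) = 633 Ω
Branch 1 (R+jX_L): Z₁ = 1270 + j438 Ω, |Z₁| = 1340 Ω
Branch 2 (−jX_C): Z₂ = −j633 Ω
Parallel: Z = Z₁Z₂/(Z₁+Z₂), |Z| = 662 Ω, ∠Z = -62.3°

662 Ω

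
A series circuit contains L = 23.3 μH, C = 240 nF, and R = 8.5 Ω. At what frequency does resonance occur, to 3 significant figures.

67.3 kHz

ω₀ = 1/√(LC) = 1/√(2.33e-05 × 2.4e-07) = 422900 rad/s
f₀ = ω₀/(2π) = 67.3 kHz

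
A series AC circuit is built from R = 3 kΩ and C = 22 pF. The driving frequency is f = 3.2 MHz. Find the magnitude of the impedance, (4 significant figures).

ω = 2πf = 2.011e+07 rad/s
X_C = 1/(ωC) = 2261 Ω
Z = 3000 − j2261 Ω
|Z| = √(3000² + 2261²) = 3756 Ω

3756 Ω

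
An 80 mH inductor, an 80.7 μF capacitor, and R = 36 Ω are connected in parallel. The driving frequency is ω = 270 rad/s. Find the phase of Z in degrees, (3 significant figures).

X_L = ωL = 21.6 Ω
X_C = 1/(ωC) = 45.9 Ω
Parallel: admittances add. Y = 1/R + 1/(jωL) + jωC
Y = (0.0278 − j0.0245) S
|Y| = 0.0370 S → |Z| = 1/|Y| = 27.0 Ω, ∠Z = −∠Y = 41.4°

41.4°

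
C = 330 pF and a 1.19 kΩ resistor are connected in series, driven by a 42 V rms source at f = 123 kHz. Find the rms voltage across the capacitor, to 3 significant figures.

ω = 2πf = 772800 rad/s
X_C = 1/(ωC) = 3920 Ω
Z = 1190 − j3920 Ω
|Z| = √(1190² + 3920²) = 4100 Ω
I = V/|Z| = 10.2 mA
V_C = I·|Z_C| = 0.0102 × 3920 = 40.2 V

40.2 V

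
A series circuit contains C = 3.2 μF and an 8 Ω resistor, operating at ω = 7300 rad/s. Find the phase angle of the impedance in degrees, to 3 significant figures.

-79.4°

X_C = 1/(ωC) = 42.8 Ω
Z = 8.00 − j42.8 Ω
|Z| = √(8.00² + 42.8²) = 43.5 Ω
∠Z = arctan(-42.8/8.00) = -79.4°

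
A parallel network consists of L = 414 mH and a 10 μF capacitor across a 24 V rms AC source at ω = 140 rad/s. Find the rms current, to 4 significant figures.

X_L = ωL = 57.96 Ω
X_C = 1/(ωC) = 714.3 Ω
Parallel: admittances add. Y = 1/(jωL) + jωC
Y = (0 − j0.01585) S
|Y| = 0.01585 S → |Z| = 1/|Y| = 63.08 Ω, ∠Z = −∠Y = 90.00°
I = V/|Z| = 24/63.08 = 380.5 mA

380.5 mA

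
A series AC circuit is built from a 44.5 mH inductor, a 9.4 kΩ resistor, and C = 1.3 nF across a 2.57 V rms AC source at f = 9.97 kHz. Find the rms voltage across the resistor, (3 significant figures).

1.81 V

ω = 2πf = 62640 rad/s
X_L = ωL = 2790 Ω
X_C = 1/(ωC) = 12300 Ω
Net reactance X = X_L − X_C = -9490 Ω
Z = 9400 − j9490 Ω
|Z| = √(9400² + 9490²) = 13400 Ω
I = V/|Z| = 192 μA
V_R = I·|Z_R| = 0.000192 × 9400 = 1.81 V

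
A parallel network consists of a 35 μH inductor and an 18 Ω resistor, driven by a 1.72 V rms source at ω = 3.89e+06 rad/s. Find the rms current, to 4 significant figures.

96.39 mA

X_L = ωL = 136.1 Ω
Parallel: admittances add. Y = 1/R + 1/(jωL)
Y = (0.05556 − j0.007345) S
|Y| = 0.05604 S → |Z| = 1/|Y| = 17.84 Ω, ∠Z = −∠Y = 7.531°
I = V/|Z| = 1.72/17.84 = 96.39 mA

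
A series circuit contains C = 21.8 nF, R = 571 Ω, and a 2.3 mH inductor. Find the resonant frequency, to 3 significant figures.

22.5 kHz

ω₀ = 1/√(LC) = 1/√(0.0023 × 2.18e-08) = 141200 rad/s
f₀ = ω₀/(2π) = 22.5 kHz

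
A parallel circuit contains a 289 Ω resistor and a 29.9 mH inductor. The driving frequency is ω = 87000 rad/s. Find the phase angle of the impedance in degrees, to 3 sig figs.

X_L = ωL = 2600 Ω
Parallel: admittances add. Y = 1/R + 1/(jωL)
Y = (0.00346 − j0.000384) S
|Y| = 0.00348 S → |Z| = 1/|Y| = 287 Ω, ∠Z = −∠Y = 6.34°

6.34°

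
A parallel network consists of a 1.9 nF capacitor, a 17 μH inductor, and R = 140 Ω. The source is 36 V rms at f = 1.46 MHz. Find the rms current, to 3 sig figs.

473 mA

ω = 2πf = 9.173e+06 rad/s
X_L = ωL = 156 Ω
X_C = 1/(ωC) = 57.4 Ω
Parallel: admittances add. Y = 1/R + 1/(jωL) + jωC
Y = (0.00714 + j0.0110) S
|Y| = 0.0131 S → |Z| = 1/|Y| = 76.2 Ω, ∠Z = −∠Y = -57.0°
I = V/|Z| = 36/76.2 = 473 mA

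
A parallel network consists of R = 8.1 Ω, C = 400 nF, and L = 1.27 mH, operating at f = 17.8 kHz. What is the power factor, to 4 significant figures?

0.9564

ω = 2πf = 111800 rad/s
X_L = ωL = 142.0 Ω
X_C = 1/(ωC) = 22.35 Ω
Parallel: admittances add. Y = 1/R + 1/(jωL) + jωC
Y = (0.1235 + j0.03770) S
|Y| = 0.1291 S → |Z| = 1/|Y| = 7.747 Ω, ∠Z = −∠Y = -16.98°
cos φ = cos(-16.98°) = 0.9564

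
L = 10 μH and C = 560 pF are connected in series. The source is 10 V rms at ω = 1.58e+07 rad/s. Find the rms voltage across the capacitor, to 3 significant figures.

X_L = ωL = 158 Ω
X_C = 1/(ωC) = 113 Ω
Net reactance X = X_L − X_C = 45.0 Ω
Z = j45.0 Ω
|Z| = √(0² + 45.0²) = 45.0 Ω
I = V/|Z| = 222 mA
V_C = I·|Z_C| = 0.222 × 113 = 25.1 V

25.1 V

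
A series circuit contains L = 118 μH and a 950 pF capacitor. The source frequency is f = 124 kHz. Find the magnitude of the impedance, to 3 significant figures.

1260 Ω

ω = 2πf = 779100 rad/s
X_L = ωL = 91.9 Ω
X_C = 1/(ωC) = 1350 Ω
Net reactance X = X_L − X_C = -1260 Ω
Z = − j1260 Ω
|Z| = √(0² + 1260²) = 1260 Ω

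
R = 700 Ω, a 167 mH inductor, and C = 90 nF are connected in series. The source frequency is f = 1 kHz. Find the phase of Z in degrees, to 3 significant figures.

-45.8°

ω = 2πf = 6283 rad/s
X_L = ωL = 1050 Ω
X_C = 1/(ωC) = 1770 Ω
Net reactance X = X_L − X_C = -719 Ω
Z = 700 − j719 Ω
|Z| = √(700² + 719²) = 1000 Ω
∠Z = arctan(-719/700) = -45.8°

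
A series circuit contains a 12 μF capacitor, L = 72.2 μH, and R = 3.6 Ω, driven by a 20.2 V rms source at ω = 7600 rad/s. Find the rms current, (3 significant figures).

1.83 A

X_L = ωL = 0.549 Ω
X_C = 1/(ωC) = 11.0 Ω
Net reactance X = X_L − X_C = -10.4 Ω
Z = 3.60 − j10.4 Ω
|Z| = √(3.60² + 10.4²) = 11.0 Ω
I = V/|Z| = 20.2/11.0 = 1.83 A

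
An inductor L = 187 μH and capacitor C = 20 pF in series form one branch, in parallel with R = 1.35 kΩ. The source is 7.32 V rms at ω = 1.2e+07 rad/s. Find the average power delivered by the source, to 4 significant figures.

X_L = ωL = 2244 Ω
X_C = 1/(ωC) = 4167 Ω
Branch 1: Z₁ = R = 1350 Ω
Branch 2 (series LC): Z₂ = j(X_L − X_C) = −j1923 Ω
Parallel: Z = Z₁Z₂/(Z₁+Z₂), |Z| = 1105 Ω, ∠Z = -35.07°
I = V/|Z| = 6.625 mA
P = VI cos φ = 7.32 × 0.006625 × cos(-35.07°) = 39.69 mW

39.69 mW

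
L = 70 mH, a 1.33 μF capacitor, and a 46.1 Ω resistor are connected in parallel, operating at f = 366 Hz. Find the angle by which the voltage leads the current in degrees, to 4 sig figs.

ω = 2πf = 2300 rad/s
X_L = ωL = 161.0 Ω
X_C = 1/(ωC) = 327.0 Ω
Parallel: admittances add. Y = 1/R + 1/(jωL) + jωC
Y = (0.02169 − j0.003154) S
|Y| = 0.02192 S → |Z| = 1/|Y| = 45.62 Ω, ∠Z = −∠Y = 8.272°

8.272°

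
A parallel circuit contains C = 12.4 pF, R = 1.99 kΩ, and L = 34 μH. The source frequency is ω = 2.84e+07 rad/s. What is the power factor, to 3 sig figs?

X_L = ωL = 966 Ω
X_C = 1/(ωC) = 2840 Ω
Parallel: admittances add. Y = 1/R + 1/(jωL) + jωC
Y = (0.000503 − j0.000683) S
|Y| = 0.000848 S → |Z| = 1/|Y| = 1180 Ω, ∠Z = −∠Y = 53.7°
cos φ = cos(53.7°) = 0.592

0.592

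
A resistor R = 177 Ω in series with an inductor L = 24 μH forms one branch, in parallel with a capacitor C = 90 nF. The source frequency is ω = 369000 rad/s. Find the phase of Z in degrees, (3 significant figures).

-80.3°

X_L = ωL = 8.86 Ω
X_C = 1/(ωC) = 30.1 Ω
Branch 1 (R+jX_L): Z₁ = 177 + j8.86 Ω, |Z₁| = 177 Ω
Branch 2 (−jX_C): Z₂ = −j30.1 Ω
Parallel: Z = Z₁Z₂/(Z₁+Z₂), |Z| = 29.9 Ω, ∠Z = -80.3°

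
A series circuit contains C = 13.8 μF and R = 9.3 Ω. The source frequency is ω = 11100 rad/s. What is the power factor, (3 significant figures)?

X_C = 1/(ωC) = 6.53 Ω
Z = 9.30 − j6.53 Ω
|Z| = √(9.30² + 6.53²) = 11.4 Ω
∠Z = arctan(-6.53/9.30) = -35.1°
cos φ = cos(-35.1°) = 0.818

0.818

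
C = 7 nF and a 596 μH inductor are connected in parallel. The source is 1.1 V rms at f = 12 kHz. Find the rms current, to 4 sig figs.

ω = 2πf = 75400 rad/s
X_L = ωL = 44.94 Ω
X_C = 1/(ωC) = 1895 Ω
Parallel: admittances add. Y = 1/(jωL) + jωC
Y = (0 − j0.02173) S
|Y| = 0.02173 S → |Z| = 1/|Y| = 46.03 Ω, ∠Z = −∠Y = 90.00°
I = V/|Z| = 1.1/46.03 = 23.90 mA

23.90 mA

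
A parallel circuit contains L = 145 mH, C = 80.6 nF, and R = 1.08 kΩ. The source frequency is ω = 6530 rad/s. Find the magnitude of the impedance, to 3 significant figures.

937 Ω

X_L = ωL = 947 Ω
X_C = 1/(ωC) = 1900 Ω
Parallel: admittances add. Y = 1/R + 1/(jωL) + jωC
Y = (0.000926 − j0.000530) S
|Y| = 0.00107 S → |Z| = 1/|Y| = 937 Ω, ∠Z = −∠Y = 29.8°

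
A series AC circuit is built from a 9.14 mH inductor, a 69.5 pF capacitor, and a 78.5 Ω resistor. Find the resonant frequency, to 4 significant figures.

ω₀ = 1/√(LC) = 1/√(0.00914 × 6.95e-11) = 1.255e+06 rad/s
f₀ = ω₀/(2π) = 199.7 kHz

199.7 kHz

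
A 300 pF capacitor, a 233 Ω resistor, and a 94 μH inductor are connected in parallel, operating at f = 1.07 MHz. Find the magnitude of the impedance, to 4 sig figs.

ω = 2πf = 6.723e+06 rad/s
X_L = ωL = 632.0 Ω
X_C = 1/(ωC) = 495.8 Ω
Parallel: admittances add. Y = 1/R + 1/(jωL) + jωC
Y = (0.004292 + j0.0004345) S
|Y| = 0.004314 S → |Z| = 1/|Y| = 231.8 Ω, ∠Z = −∠Y = -5.781°

231.8 Ω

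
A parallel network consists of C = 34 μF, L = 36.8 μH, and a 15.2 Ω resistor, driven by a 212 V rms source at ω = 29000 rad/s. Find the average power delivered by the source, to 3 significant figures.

2.96 kW

X_L = ωL = 1.07 Ω
X_C = 1/(ωC) = 1.01 Ω
Parallel: admittances add. Y = 1/R + 1/(jωL) + jωC
Y = (0.0658 + j0.0490) S
|Y| = 0.0820 S → |Z| = 1/|Y| = 12.2 Ω, ∠Z = −∠Y = -36.7°
I = V/|Z| = 17.4 A
P = VI cos φ = 212 × 17.4 × cos(-36.7°) = 2.96 kW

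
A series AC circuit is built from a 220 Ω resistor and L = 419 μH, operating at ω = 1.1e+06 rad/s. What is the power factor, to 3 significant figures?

0.431

X_L = ωL = 461 Ω
Z = 220 + j461 Ω
|Z| = √(220² + 461²) = 511 Ω
∠Z = arctan(461/220) = 64.5°
cos φ = cos(64.5°) = 0.431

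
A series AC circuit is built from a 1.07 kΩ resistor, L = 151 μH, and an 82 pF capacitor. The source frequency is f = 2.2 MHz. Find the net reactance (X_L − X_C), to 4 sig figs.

ω = 2πf = 1.382e+07 rad/s
X_L = ωL = 2087 Ω
X_C = 1/(ωC) = 882.2 Ω
X = 2087 − 882.2 = 1205 Ω

1205 Ω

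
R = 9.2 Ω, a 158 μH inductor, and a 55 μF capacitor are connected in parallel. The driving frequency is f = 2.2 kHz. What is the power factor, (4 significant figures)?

ω = 2πf = 13820 rad/s
X_L = ωL = 2.184 Ω
X_C = 1/(ωC) = 1.315 Ω
Parallel: admittances add. Y = 1/R + 1/(jωL) + jωC
Y = (0.1087 + j0.3024) S
|Y| = 0.3213 S → |Z| = 1/|Y| = 3.112 Ω, ∠Z = −∠Y = -70.23°
cos φ = cos(-70.23°) = 0.3383

0.3383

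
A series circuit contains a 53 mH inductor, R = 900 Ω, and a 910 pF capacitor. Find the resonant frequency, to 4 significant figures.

ω₀ = 1/√(LC) = 1/√(0.053 × 9.1e-10) = 144000 rad/s
f₀ = ω₀/(2π) = 22.92 kHz

22.92 kHz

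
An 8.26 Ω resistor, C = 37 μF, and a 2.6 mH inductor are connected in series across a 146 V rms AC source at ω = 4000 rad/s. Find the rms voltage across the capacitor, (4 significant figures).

109.3 V

X_L = ωL = 10.40 Ω
X_C = 1/(ωC) = 6.757 Ω
Net reactance X = X_L − X_C = 3.643 Ω
Z = 8.260 + j3.643 Ω
|Z| = √(8.260² + 3.643²) = 9.028 Ω
I = V/|Z| = 16.17 A
V_C = I·|Z_C| = 16.17 × 6.757 = 109.3 V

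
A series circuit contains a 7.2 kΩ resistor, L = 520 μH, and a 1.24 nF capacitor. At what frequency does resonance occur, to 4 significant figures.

ω₀ = 1/√(LC) = 1/√(0.00052 × 1.24e-09) = 1.245e+06 rad/s
f₀ = ω₀/(2π) = 198.2 kHz

198.2 kHz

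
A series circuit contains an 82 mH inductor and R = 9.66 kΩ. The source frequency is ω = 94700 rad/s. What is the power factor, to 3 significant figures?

0.779

X_L = ωL = 7770 Ω
Z = 9660 + j7770 Ω
|Z| = √(9660² + 7770²) = 12400 Ω
∠Z = arctan(7770/9660) = 38.8°
cos φ = cos(38.8°) = 0.779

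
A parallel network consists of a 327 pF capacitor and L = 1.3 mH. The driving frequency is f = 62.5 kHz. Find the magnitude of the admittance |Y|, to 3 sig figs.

1.83 mS

ω = 2πf = 392700 rad/s
X_L = ωL = 511 Ω
X_C = 1/(ωC) = 7790 Ω
Parallel: admittances add. Y = 1/(jωL) + jωC
Y = (0 − j0.00183) S
|Y| = 0.00183 S → |Z| = 1/|Y| = 546 Ω, ∠Z = −∠Y = 90.0°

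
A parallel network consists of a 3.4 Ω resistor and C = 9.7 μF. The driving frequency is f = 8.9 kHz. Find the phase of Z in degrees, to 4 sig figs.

-61.53°

ω = 2πf = 55920 rad/s
X_C = 1/(ωC) = 1.844 Ω
Parallel: admittances add. Y = 1/R + jωC
Y = (0.2941 + j0.5424) S
|Y| = 0.6170 S → |Z| = 1/|Y| = 1.621 Ω, ∠Z = −∠Y = -61.53°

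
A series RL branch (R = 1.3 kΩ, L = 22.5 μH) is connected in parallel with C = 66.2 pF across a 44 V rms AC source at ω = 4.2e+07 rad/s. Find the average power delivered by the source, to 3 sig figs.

X_L = ωL = 945 Ω
X_C = 1/(ωC) = 360 Ω
Branch 1 (R+jX_L): Z₁ = 1300 + j945 Ω, |Z₁| = 1610 Ω
Branch 2 (−jX_C): Z₂ = −j360 Ω
Parallel: Z = Z₁Z₂/(Z₁+Z₂), |Z| = 405 Ω, ∠Z = -78.2°
I = V/|Z| = 109 mA
P = VI cos φ = 44 × 0.109 × cos(-78.2°) = 974 mW

974 mW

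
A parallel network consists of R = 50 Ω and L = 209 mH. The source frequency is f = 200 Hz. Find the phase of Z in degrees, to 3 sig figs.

10.8°

ω = 2πf = 1257 rad/s
X_L = ωL = 263 Ω
Parallel: admittances add. Y = 1/R + 1/(jωL)
Y = (0.0200 − j0.00381) S
|Y| = 0.0204 S → |Z| = 1/|Y| = 49.1 Ω, ∠Z = −∠Y = 10.8°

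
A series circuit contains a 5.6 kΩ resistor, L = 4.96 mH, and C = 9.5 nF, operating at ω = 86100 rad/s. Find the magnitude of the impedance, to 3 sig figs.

X_L = ωL = 427 Ω
X_C = 1/(ωC) = 1220 Ω
Net reactance X = X_L − X_C = -796 Ω
Z = 5600 − j796 Ω
|Z| = √(5600² + 796²) = 5660 Ω

5660 Ω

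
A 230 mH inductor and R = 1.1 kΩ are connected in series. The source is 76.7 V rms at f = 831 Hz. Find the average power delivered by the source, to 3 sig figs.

2.44 W

ω = 2πf = 5221 rad/s
X_L = ωL = 1200 Ω
Z = 1100 + j1200 Ω
|Z| = √(1100² + 1200²) = 1630 Ω
∠Z = arctan(1200/1100) = 47.5°
I = V/|Z| = 47.1 mA
P = VI cos φ = 76.7 × 0.0471 × cos(47.5°) = 2.44 W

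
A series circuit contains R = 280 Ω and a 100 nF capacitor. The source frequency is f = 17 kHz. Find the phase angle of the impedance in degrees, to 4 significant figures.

-18.49°

ω = 2πf = 106800 rad/s
X_C = 1/(ωC) = 93.62 Ω
Z = 280.0 − j93.62 Ω
|Z| = √(280.0² + 93.62²) = 295.2 Ω
∠Z = arctan(-93.62/280.0) = -18.49°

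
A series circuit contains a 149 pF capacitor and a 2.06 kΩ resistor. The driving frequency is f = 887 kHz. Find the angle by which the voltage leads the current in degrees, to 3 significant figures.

-30.3°

ω = 2πf = 5.573e+06 rad/s
X_C = 1/(ωC) = 1200 Ω
Z = 2060 − j1200 Ω
|Z| = √(2060² + 1200²) = 2390 Ω
∠Z = arctan(-1200/2060) = -30.3°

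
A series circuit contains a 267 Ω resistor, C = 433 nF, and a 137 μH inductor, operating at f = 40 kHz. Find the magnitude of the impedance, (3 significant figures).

268 Ω

ω = 2πf = 251300 rad/s
X_L = ωL = 34.4 Ω
X_C = 1/(ωC) = 9.19 Ω
Net reactance X = X_L − X_C = 25.2 Ω
Z = 267 + j25.2 Ω
|Z| = √(267² + 25.2²) = 268 Ω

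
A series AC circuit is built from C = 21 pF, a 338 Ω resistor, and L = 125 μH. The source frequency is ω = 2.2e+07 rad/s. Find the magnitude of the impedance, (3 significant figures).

X_L = ωL = 2750 Ω
X_C = 1/(ωC) = 2160 Ω
Net reactance X = X_L − X_C = 585 Ω
Z = 338 + j585 Ω
|Z| = √(338² + 585²) = 676 Ω

676 Ω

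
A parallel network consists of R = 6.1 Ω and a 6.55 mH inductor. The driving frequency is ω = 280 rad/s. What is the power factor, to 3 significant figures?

0.288

X_L = ωL = 1.83 Ω
Parallel: admittances add. Y = 1/R + 1/(jωL)
Y = (0.164 − j0.545) S
|Y| = 0.569 S → |Z| = 1/|Y| = 1.76 Ω, ∠Z = −∠Y = 73.3°
cos φ = cos(73.3°) = 0.288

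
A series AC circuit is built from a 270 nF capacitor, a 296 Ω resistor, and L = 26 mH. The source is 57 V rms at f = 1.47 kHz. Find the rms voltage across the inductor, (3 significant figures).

40.6 V

ω = 2πf = 9236 rad/s
X_L = ωL = 240 Ω
X_C = 1/(ωC) = 401 Ω
Net reactance X = X_L − X_C = -161 Ω
Z = 296 − j161 Ω
|Z| = √(296² + 161²) = 337 Ω
I = V/|Z| = 169 mA
V_L = I·|Z_L| = 0.169 × 240 = 40.6 V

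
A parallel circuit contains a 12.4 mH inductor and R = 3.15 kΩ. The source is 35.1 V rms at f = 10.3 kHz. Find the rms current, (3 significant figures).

ω = 2πf = 64720 rad/s
X_L = ωL = 802 Ω
Parallel: admittances add. Y = 1/R + 1/(jωL)
Y = (0.000317 − j0.00125) S
|Y| = 0.00129 S → |Z| = 1/|Y| = 778 Ω, ∠Z = −∠Y = 75.7°
I = V/|Z| = 35.1/778 = 45.1 mA

45.1 mA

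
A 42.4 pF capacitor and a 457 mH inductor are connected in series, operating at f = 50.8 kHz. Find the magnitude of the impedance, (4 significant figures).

71980 Ω

ω = 2πf = 319200 rad/s
X_L = ωL = 145900 Ω
X_C = 1/(ωC) = 73890 Ω
Net reactance X = X_L − X_C = 71980 Ω
Z = j71980 Ω
|Z| = √(0² + 71980²) = 71980 Ω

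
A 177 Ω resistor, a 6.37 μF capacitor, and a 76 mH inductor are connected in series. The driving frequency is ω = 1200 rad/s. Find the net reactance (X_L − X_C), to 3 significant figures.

X_L = ωL = 91.2 Ω
X_C = 1/(ωC) = 131 Ω
X = 91.2 − 131 = -39.6 Ω

-39.6 Ω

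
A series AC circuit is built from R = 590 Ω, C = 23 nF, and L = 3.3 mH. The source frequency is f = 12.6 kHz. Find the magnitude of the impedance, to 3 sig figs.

657 Ω

ω = 2πf = 79170 rad/s
X_L = ωL = 261 Ω
X_C = 1/(ωC) = 549 Ω
Net reactance X = X_L − X_C = -288 Ω
Z = 590 − j288 Ω
|Z| = √(590² + 288²) = 657 Ω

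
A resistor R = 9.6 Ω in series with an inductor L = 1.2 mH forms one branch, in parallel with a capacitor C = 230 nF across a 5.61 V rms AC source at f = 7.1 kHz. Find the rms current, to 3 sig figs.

ω = 2πf = 44610 rad/s
X_L = ωL = 53.5 Ω
X_C = 1/(ωC) = 97.5 Ω
Branch 1 (R+jX_L): Z₁ = 9.60 + j53.5 Ω, |Z₁| = 54.4 Ω
Branch 2 (−jX_C): Z₂ = −j97.5 Ω
Parallel: Z = Z₁Z₂/(Z₁+Z₂), |Z| = 118 Ω, ∠Z = 67.5°
I = V/|Z| = 5.61/118 = 47.6 mA

47.6 mA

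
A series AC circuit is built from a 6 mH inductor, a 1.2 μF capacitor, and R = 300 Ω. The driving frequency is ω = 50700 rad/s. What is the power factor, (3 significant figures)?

0.722

X_L = ωL = 304 Ω
X_C = 1/(ωC) = 16.4 Ω
Net reactance X = X_L − X_C = 288 Ω
Z = 300 + j288 Ω
|Z| = √(300² + 288²) = 416 Ω
∠Z = arctan(288/300) = 43.8°
cos φ = cos(43.8°) = 0.722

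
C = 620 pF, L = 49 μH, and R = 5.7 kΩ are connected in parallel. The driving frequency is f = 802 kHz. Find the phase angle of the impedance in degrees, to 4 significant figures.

79.27°

ω = 2πf = 5.039e+06 rad/s
X_L = ωL = 246.9 Ω
X_C = 1/(ωC) = 320.1 Ω
Parallel: admittances add. Y = 1/R + 1/(jωL) + jωC
Y = (0.0001754 − j0.0009257) S
|Y| = 0.0009422 S → |Z| = 1/|Y| = 1061 Ω, ∠Z = −∠Y = 79.27°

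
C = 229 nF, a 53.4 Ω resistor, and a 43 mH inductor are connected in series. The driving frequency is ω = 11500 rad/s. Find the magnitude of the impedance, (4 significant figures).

X_L = ωL = 494.5 Ω
X_C = 1/(ωC) = 379.7 Ω
Net reactance X = X_L − X_C = 114.8 Ω
Z = 53.40 + j114.8 Ω
|Z| = √(53.40² + 114.8²) = 126.6 Ω

126.6 Ω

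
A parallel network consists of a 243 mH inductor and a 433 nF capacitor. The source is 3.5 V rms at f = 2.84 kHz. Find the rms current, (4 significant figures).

26.24 mA

ω = 2πf = 17840 rad/s
X_L = ωL = 4336 Ω
X_C = 1/(ωC) = 129.4 Ω
Parallel: admittances add. Y = 1/(jωL) + jωC
Y = (0 + j0.007496) S
|Y| = 0.007496 S → |Z| = 1/|Y| = 133.4 Ω, ∠Z = −∠Y = -90.00°
I = V/|Z| = 3.5/133.4 = 26.24 mA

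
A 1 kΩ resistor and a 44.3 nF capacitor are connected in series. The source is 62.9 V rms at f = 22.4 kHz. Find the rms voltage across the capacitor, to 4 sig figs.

ω = 2πf = 140700 rad/s
X_C = 1/(ωC) = 160.4 Ω
Z = 1000 − j160.4 Ω
|Z| = √(1000² + 160.4²) = 1013 Ω
I = V/|Z| = 62.11 mA
V_C = I·|Z_C| = 0.06211 × 160.4 = 9.961 V

9.961 V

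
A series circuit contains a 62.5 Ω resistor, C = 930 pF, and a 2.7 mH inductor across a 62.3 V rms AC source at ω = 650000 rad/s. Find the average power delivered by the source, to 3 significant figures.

X_L = ωL = 1760 Ω
X_C = 1/(ωC) = 1650 Ω
Net reactance X = X_L − X_C = 101 Ω
Z = 62.5 + j101 Ω
|Z| = √(62.5² + 101²) = 119 Ω
∠Z = arctan(101/62.5) = 58.2°
I = V/|Z| = 526 mA
P = VI cos φ = 62.3 × 0.526 × cos(58.2°) = 17.3 W

17.3 W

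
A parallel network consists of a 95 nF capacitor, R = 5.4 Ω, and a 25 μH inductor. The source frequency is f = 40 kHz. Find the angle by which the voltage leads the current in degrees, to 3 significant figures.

ω = 2πf = 251300 rad/s
X_L = ωL = 6.28 Ω
X_C = 1/(ωC) = 41.9 Ω
Parallel: admittances add. Y = 1/R + 1/(jωL) + jωC
Y = (0.185 − j0.135) S
|Y| = 0.229 S → |Z| = 1/|Y| = 4.36 Ω, ∠Z = −∠Y = 36.1°

36.1°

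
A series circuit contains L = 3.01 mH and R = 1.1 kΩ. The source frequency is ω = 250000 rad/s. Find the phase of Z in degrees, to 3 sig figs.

34.4°

X_L = ωL = 752 Ω
Z = 1100 + j752 Ω
|Z| = √(1100² + 752²) = 1330 Ω
∠Z = arctan(752/1100) = 34.4°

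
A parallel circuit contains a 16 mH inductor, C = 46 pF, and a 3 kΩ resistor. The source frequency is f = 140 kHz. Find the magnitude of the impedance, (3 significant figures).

ω = 2πf = 879600 rad/s
X_L = ωL = 14100 Ω
X_C = 1/(ωC) = 24700 Ω
Parallel: admittances add. Y = 1/R + 1/(jωL) + jωC
Y = (0.000333 − j3.06e-05) S
|Y| = 0.000335 S → |Z| = 1/|Y| = 2990 Ω, ∠Z = −∠Y = 5.24°

2990 Ω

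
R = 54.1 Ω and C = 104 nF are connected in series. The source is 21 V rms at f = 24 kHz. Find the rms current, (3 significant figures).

ω = 2πf = 150800 rad/s
X_C = 1/(ωC) = 63.8 Ω
Z = 54.1 − j63.8 Ω
|Z| = √(54.1² + 63.8²) = 83.6 Ω
I = V/|Z| = 21/83.6 = 251 mA

251 mA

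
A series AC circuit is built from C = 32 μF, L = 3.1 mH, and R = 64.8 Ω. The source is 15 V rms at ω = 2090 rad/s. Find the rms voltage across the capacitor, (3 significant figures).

3.43 V

X_L = ωL = 6.48 Ω
X_C = 1/(ωC) = 15.0 Ω
Net reactance X = X_L − X_C = -8.47 Ω
Z = 64.8 − j8.47 Ω
|Z| = √(64.8² + 8.47²) = 65.4 Ω
I = V/|Z| = 230 mA
V_C = I·|Z_C| = 0.230 × 15.0 = 3.43 V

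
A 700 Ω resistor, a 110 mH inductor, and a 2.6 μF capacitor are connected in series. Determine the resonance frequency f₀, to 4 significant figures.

ω₀ = 1/√(LC) = 1/√(0.11 × 2.6e-06) = 1870 rad/s
f₀ = ω₀/(2π) = 297.6 Hz

297.6 Hz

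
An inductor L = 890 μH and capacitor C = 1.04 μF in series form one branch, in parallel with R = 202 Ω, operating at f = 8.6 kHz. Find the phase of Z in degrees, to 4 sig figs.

ω = 2πf = 54040 rad/s
X_L = ωL = 48.09 Ω
X_C = 1/(ωC) = 17.79 Ω
Branch 1: Z₁ = R = 202.0 Ω
Branch 2 (series LC): Z₂ = j(X_L − X_C) = j30.30 Ω
Parallel: Z = Z₁Z₂/(Z₁+Z₂), |Z| = 29.96 Ω, ∠Z = 81.47°

81.47°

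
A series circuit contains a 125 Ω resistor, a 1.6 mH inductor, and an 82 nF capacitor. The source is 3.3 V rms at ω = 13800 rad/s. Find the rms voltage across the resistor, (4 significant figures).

0.4738 V

X_L = ωL = 22.08 Ω
X_C = 1/(ωC) = 883.7 Ω
Net reactance X = X_L − X_C = -861.6 Ω
Z = 125.0 − j861.6 Ω
|Z| = √(125.0² + 861.6²) = 870.6 Ω
I = V/|Z| = 3.790 mA
V_R = I·|Z_R| = 0.003790 × 125.0 = 0.4738 V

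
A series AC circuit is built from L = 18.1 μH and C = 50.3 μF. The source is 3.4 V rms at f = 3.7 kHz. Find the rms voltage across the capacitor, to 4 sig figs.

6.694 V

ω = 2πf = 23250 rad/s
X_L = ωL = 0.4208 Ω
X_C = 1/(ωC) = 0.8552 Ω
Net reactance X = X_L − X_C = -0.4344 Ω
Z = − j0.4344 Ω
|Z| = √(0² + 0.4344²) = 0.4344 Ω
I = V/|Z| = 7.827 A
V_C = I·|Z_C| = 7.827 × 0.8552 = 6.694 V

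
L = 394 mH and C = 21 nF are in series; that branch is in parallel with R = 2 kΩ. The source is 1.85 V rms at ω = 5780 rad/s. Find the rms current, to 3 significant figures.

X_L = ωL = 2280 Ω
X_C = 1/(ωC) = 8240 Ω
Branch 1: Z₁ = R = 2000 Ω
Branch 2 (series LC): Z₂ = j(X_L − X_C) = −j5960 Ω
Parallel: Z = Z₁Z₂/(Z₁+Z₂), |Z| = 1900 Ω, ∠Z = -18.5°
I = V/|Z| = 1.85/1900 = 976 μA

976 μA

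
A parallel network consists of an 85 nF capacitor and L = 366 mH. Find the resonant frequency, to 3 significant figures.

902 Hz

ω₀ = 1/√(LC) = 1/√(0.366 × 8.5e-08) = 5670 rad/s
f₀ = ω₀/(2π) = 902 Hz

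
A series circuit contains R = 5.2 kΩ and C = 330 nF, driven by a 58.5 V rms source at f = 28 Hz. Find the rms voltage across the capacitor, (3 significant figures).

ω = 2πf = 175.9 rad/s
X_C = 1/(ωC) = 17200 Ω
Z = 5200 − j17200 Ω
|Z| = √(5200² + 17200²) = 18000 Ω
I = V/|Z| = 3.25 mA
V_C = I·|Z_C| = 0.00325 × 17200 = 56.0 V

56.0 V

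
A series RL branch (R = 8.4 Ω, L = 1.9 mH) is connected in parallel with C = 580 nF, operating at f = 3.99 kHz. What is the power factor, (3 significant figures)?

0.525

ω = 2πf = 25070 rad/s
X_L = ωL = 47.6 Ω
X_C = 1/(ωC) = 68.8 Ω
Branch 1 (R+jX_L): Z₁ = 8.40 + j47.6 Ω, |Z₁| = 48.4 Ω
Branch 2 (−jX_C): Z₂ = −j68.8 Ω
Parallel: Z = Z₁Z₂/(Z₁+Z₂), |Z| = 146 Ω, ∠Z = 58.3°
cos φ = cos(58.3°) = 0.525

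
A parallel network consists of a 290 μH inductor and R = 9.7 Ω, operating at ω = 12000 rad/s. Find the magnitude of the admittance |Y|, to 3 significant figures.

X_L = ωL = 3.48 Ω
Parallel: admittances add. Y = 1/R + 1/(jωL)
Y = (0.103 − j0.287) S
|Y| = 0.305 S → |Z| = 1/|Y| = 3.28 Ω, ∠Z = −∠Y = 70.3°

305 mS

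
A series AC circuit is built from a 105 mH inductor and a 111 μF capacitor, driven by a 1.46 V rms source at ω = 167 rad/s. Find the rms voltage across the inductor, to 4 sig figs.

X_L = ωL = 17.54 Ω
X_C = 1/(ωC) = 53.95 Ω
Net reactance X = X_L − X_C = -36.41 Ω
Z = − j36.41 Ω
|Z| = √(0² + 36.41²) = 36.41 Ω
I = V/|Z| = 40.10 mA
V_L = I·|Z_L| = 0.04010 × 17.54 = 0.7031 V

0.7031 V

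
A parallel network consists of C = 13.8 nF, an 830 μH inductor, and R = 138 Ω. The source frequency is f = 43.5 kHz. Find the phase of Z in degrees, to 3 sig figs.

ω = 2πf = 273300 rad/s
X_L = ωL = 227 Ω
X_C = 1/(ωC) = 265 Ω
Parallel: admittances add. Y = 1/R + 1/(jωL) + jωC
Y = (0.00725 − j0.000636) S
|Y| = 0.00727 S → |Z| = 1/|Y| = 137 Ω, ∠Z = −∠Y = 5.02°

5.02°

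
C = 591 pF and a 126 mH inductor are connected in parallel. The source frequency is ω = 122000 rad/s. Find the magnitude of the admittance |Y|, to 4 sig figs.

X_L = ωL = 15370 Ω
X_C = 1/(ωC) = 13870 Ω
Parallel: admittances add. Y = 1/(jωL) + jωC
Y = (0 + j7.049e-06) S
|Y| = 7.049e-06 S → |Z| = 1/|Y| = 141900 Ω, ∠Z = −∠Y = -90.00°

7.049 μS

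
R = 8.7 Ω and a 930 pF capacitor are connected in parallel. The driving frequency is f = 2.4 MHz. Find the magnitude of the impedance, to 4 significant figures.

ω = 2πf = 1.508e+07 rad/s
X_C = 1/(ωC) = 71.31 Ω
Parallel: admittances add. Y = 1/R + jωC
Y = (0.1149 + j0.01402) S
|Y| = 0.1158 S → |Z| = 1/|Y| = 8.636 Ω, ∠Z = −∠Y = -6.956°

8.636 Ω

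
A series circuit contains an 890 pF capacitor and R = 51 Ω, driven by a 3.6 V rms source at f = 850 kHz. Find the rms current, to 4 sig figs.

ω = 2πf = 5.341e+06 rad/s
X_C = 1/(ωC) = 210.4 Ω
Z = 51.00 − j210.4 Ω
|Z| = √(51.00² + 210.4²) = 216.5 Ω
I = V/|Z| = 3.6/216.5 = 16.63 mA

16.63 mA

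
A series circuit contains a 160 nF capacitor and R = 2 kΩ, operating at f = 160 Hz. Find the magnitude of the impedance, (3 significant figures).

6530 Ω

ω = 2πf = 1005 rad/s
X_C = 1/(ωC) = 6220 Ω
Z = 2000 − j6220 Ω
|Z| = √(2000² + 6220²) = 6530 Ω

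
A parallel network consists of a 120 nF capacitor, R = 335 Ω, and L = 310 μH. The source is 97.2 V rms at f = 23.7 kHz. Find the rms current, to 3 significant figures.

ω = 2πf = 148900 rad/s
X_L = ωL = 46.2 Ω
X_C = 1/(ωC) = 56.0 Ω
Parallel: admittances add. Y = 1/R + 1/(jωL) + jωC
Y = (0.00299 − j0.00379) S
|Y| = 0.00483 S → |Z| = 1/|Y| = 207 Ω, ∠Z = −∠Y = 51.8°
I = V/|Z| = 97.2/207 = 469 mA

469 mA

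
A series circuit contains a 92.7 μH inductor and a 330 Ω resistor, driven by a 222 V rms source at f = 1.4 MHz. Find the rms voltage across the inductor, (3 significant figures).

ω = 2πf = 8.796e+06 rad/s
X_L = ωL = 815 Ω
Z = 330 + j815 Ω
|Z| = √(330² + 815²) = 880 Ω
I = V/|Z| = 252 mA
V_L = I·|Z_L| = 0.252 × 815 = 206 V

206 V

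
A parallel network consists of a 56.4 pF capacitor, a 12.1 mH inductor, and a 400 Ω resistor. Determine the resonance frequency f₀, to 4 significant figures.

ω₀ = 1/√(LC) = 1/√(0.0121 × 5.64e-11) = 1.211e+06 rad/s
f₀ = ω₀/(2π) = 192.7 kHz

192.7 kHz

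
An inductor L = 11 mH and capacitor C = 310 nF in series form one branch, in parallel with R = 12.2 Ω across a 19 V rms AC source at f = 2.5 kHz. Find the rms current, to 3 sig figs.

1.66 A

ω = 2πf = 15710 rad/s
X_L = ωL = 173 Ω
X_C = 1/(ωC) = 205 Ω
Branch 1: Z₁ = R = 12.2 Ω
Branch 2 (series LC): Z₂ = j(X_L − X_C) = −j32.6 Ω
Parallel: Z = Z₁Z₂/(Z₁+Z₂), |Z| = 11.4 Ω, ∠Z = -20.5°
I = V/|Z| = 19/11.4 = 1.66 A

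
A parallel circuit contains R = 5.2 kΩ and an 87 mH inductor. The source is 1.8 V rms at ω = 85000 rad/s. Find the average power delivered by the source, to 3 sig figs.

X_L = ωL = 7390 Ω
Parallel: admittances add. Y = 1/R + 1/(jωL)
Y = (0.000192 − j0.000135) S
|Y| = 0.000235 S → |Z| = 1/|Y| = 4250 Ω, ∠Z = −∠Y = 35.1°
I = V/|Z| = 423 μA
P = VI cos φ = 1.8 × 0.000423 × cos(35.1°) = 623 μW

623 μW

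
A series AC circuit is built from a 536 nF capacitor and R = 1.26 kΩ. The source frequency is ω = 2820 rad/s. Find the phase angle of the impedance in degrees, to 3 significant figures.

X_C = 1/(ωC) = 662 Ω
Z = 1260 − j662 Ω
|Z| = √(1260² + 662²) = 1420 Ω
∠Z = arctan(-662/1260) = -27.7°

-27.7°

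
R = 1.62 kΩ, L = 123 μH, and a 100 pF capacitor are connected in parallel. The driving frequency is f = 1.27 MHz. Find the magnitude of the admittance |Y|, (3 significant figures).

ω = 2πf = 7.98e+06 rad/s
X_L = ωL = 981 Ω
X_C = 1/(ωC) = 1250 Ω
Parallel: admittances add. Y = 1/R + 1/(jωL) + jωC
Y = (0.000617 − j0.000221) S
|Y| = 0.000656 S → |Z| = 1/|Y| = 1530 Ω, ∠Z = −∠Y = 19.7°

656 μS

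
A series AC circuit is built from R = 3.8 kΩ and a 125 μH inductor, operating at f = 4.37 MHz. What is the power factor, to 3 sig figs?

ω = 2πf = 2.746e+07 rad/s
X_L = ωL = 3430 Ω
Z = 3800 + j3430 Ω
|Z| = √(3800² + 3430²) = 5120 Ω
∠Z = arctan(3430/3800) = 42.1°
cos φ = cos(42.1°) = 0.742

0.742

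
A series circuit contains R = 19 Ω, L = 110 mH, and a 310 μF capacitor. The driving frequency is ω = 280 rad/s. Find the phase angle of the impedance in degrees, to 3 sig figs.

45.4°

X_L = ωL = 30.8 Ω
X_C = 1/(ωC) = 11.5 Ω
Net reactance X = X_L − X_C = 19.3 Ω
Z = 19.0 + j19.3 Ω
|Z| = √(19.0² + 19.3²) = 27.1 Ω
∠Z = arctan(19.3/19.0) = 45.4°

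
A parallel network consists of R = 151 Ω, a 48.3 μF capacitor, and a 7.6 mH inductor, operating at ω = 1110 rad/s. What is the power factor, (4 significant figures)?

X_L = ωL = 8.436 Ω
X_C = 1/(ωC) = 18.65 Ω
Parallel: admittances add. Y = 1/R + 1/(jωL) + jωC
Y = (0.006623 − j0.06493) S
|Y| = 0.06526 S → |Z| = 1/|Y| = 15.32 Ω, ∠Z = −∠Y = 84.18°
cos φ = cos(84.18°) = 0.1015

0.1015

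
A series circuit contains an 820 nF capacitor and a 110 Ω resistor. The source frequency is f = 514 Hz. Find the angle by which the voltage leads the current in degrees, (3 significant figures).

-73.8°

ω = 2πf = 3230 rad/s
X_C = 1/(ωC) = 378 Ω
Z = 110 − j378 Ω
|Z| = √(110² + 378²) = 393 Ω
∠Z = arctan(-378/110) = -73.8°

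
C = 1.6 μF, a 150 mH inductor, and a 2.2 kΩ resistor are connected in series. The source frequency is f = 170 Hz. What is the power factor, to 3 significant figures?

ω = 2πf = 1068 rad/s
X_L = ωL = 160 Ω
X_C = 1/(ωC) = 585 Ω
Net reactance X = X_L − X_C = -425 Ω
Z = 2200 − j425 Ω
|Z| = √(2200² + 425²) = 2240 Ω
∠Z = arctan(-425/2200) = -10.9°
cos φ = cos(-10.9°) = 0.982

0.982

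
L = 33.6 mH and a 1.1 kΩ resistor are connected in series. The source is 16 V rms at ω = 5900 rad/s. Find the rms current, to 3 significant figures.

X_L = ωL = 198 Ω
Z = 1100 + j198 Ω
|Z| = √(1100² + 198²) = 1120 Ω
I = V/|Z| = 16/1120 = 14.3 mA

14.3 mA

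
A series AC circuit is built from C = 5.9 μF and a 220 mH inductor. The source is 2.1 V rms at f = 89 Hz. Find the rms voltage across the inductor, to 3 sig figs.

1.43 V

ω = 2πf = 559.2 rad/s
X_L = ωL = 123 Ω
X_C = 1/(ωC) = 303 Ω
Net reactance X = X_L − X_C = -180 Ω
Z = − j180 Ω
|Z| = √(0² + 180²) = 180 Ω
I = V/|Z| = 11.7 mA
V_L = I·|Z_L| = 0.0117 × 123 = 1.43 V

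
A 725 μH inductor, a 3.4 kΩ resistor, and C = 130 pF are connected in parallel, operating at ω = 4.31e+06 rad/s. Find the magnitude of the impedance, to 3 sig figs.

2630 Ω

X_L = ωL = 3120 Ω
X_C = 1/(ωC) = 1780 Ω
Parallel: admittances add. Y = 1/R + 1/(jωL) + jωC
Y = (0.000294 + j0.000240) S
|Y| = 0.000380 S → |Z| = 1/|Y| = 2630 Ω, ∠Z = −∠Y = -39.2°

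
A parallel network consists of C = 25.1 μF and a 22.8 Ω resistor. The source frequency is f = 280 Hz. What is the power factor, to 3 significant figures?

0.705

ω = 2πf = 1759 rad/s
X_C = 1/(ωC) = 22.6 Ω
Parallel: admittances add. Y = 1/R + jωC
Y = (0.0439 + j0.0442) S
|Y| = 0.0622 S → |Z| = 1/|Y| = 16.1 Ω, ∠Z = −∠Y = -45.2°
cos φ = cos(-45.2°) = 0.705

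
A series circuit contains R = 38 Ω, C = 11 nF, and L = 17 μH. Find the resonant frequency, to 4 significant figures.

ω₀ = 1/√(LC) = 1/√(1.7e-05 × 1.1e-08) = 2.312e+06 rad/s
f₀ = ω₀/(2π) = 368.0 kHz

368.0 kHz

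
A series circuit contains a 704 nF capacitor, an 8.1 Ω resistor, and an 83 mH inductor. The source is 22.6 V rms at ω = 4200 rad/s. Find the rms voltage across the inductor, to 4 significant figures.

597.8 V

X_L = ωL = 348.6 Ω
X_C = 1/(ωC) = 338.2 Ω
Net reactance X = X_L − X_C = 10.40 Ω
Z = 8.100 + j10.40 Ω
|Z| = √(8.100² + 10.40²) = 13.18 Ω
I = V/|Z| = 1.715 A
V_L = I·|Z_L| = 1.715 × 348.6 = 597.8 V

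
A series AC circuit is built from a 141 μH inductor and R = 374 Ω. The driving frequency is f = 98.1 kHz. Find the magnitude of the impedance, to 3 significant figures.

384 Ω

ω = 2πf = 616400 rad/s
X_L = ωL = 86.9 Ω
Z = 374 + j86.9 Ω
|Z| = √(374² + 86.9²) = 384 Ω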